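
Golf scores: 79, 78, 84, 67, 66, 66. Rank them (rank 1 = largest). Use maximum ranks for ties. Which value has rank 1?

84

Sorted (descending): 84, 79, 78, 67, 66, 66
The 2 values of 66 occupy positions 5–6 → each gets rank 6.
Rank 1 → value 84.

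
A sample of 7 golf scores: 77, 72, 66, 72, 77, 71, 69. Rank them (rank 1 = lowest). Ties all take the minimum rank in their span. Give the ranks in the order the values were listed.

Sorted (ascending): 66, 69, 71, 72, 72, 77, 77
The 2 values of 72 occupy positions 4–5 → each gets rank 4.
The 2 values of 77 occupy positions 6–7 → each gets rank 6.

6, 4, 1, 4, 6, 3, 2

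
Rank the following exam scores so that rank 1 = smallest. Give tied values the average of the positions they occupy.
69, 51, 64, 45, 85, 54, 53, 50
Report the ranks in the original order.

Sorted (ascending): 45, 50, 51, 53, 54, 64, 69, 85
No ties — each value takes its position as its rank.

7, 3, 6, 1, 8, 5, 4, 2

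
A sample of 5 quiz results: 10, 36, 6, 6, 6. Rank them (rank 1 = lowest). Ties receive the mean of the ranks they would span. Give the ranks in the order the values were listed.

4, 5, 2, 2, 2

Sorted (ascending): 6, 6, 6, 10, 36
The 3 values of 6 occupy positions 1–3 → average rank 2.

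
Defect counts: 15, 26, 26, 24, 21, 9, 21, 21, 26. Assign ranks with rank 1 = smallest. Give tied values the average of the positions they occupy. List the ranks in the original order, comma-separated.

2, 8, 8, 6, 4, 1, 4, 4, 8

Sorted (ascending): 9, 15, 21, 21, 21, 24, 26, 26, 26
The 3 values of 21 occupy positions 3–5 → average rank 4.
The 3 values of 26 occupy positions 7–9 → average rank 8.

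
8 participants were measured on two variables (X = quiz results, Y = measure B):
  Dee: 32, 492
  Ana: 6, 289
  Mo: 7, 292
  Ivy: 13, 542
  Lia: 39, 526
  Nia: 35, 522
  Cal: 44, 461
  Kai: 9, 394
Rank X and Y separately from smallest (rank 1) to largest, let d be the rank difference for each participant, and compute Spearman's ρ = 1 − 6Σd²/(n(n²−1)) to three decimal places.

0.619

Ranks of variable 1: 5, 1, 2, 4, 7, 6, 8, 3
Ranks of variable 2: 5, 1, 2, 8, 7, 6, 4, 3
d = r₁ − r₂: 0, 0, 0, -4, 0, 0, 4, 0
d²: 0, 0, 0, 16, 0, 0, 16, 0; Σd² = 32
ρ = 1 − 6·32/(8·63) = 1 − 192/504 = 0.619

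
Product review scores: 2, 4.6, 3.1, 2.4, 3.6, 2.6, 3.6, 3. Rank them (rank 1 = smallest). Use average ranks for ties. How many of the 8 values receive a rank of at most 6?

5

Sorted (ascending): 2, 2.4, 2.6, 3, 3.1, 3.6, 3.6, 4.6
The 2 values of 3.6 occupy positions 6–7 → average rank (6+7)/2 = 6.5.
Ranks ≤ 6: {1, 2, 3, 4, 5} → 5 values.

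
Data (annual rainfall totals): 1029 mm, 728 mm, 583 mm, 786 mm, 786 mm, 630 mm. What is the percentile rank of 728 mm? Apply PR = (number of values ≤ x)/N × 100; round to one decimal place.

N = 6.
Strictly below 728: 2. Equal to 728: 1.
PR = 3/6 × 100 = 50.0

50.0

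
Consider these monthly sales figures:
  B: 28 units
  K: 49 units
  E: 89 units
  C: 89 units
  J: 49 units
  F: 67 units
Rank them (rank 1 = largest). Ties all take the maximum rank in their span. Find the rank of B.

6

Sorted (descending): 89, 89, 67, 49, 49, 28
The 2 values of 89 occupy positions 1–2 → each gets rank 2.
The 2 values of 49 occupy positions 4–5 → each gets rank 5.
B has value 28 units → rank 6.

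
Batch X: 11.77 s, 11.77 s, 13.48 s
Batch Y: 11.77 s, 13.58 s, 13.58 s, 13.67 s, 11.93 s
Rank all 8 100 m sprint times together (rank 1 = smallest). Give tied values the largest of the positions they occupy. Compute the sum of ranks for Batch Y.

Sorted (ascending): 11.77, 11.77, 11.77, 11.93, 13.48, 13.58, 13.58, 13.67
The 3 values of 11.77 occupy positions 1–3 → each gets rank 3.
The 2 values of 13.58 occupy positions 6–7 → each gets rank 7.
Batch Y values → pooled ranks: 11.77→3, 13.58→7, 13.58→7, 13.67→8, 11.93→4
Rank sum = 3 + 7 + 7 + 8 + 4 = 29

29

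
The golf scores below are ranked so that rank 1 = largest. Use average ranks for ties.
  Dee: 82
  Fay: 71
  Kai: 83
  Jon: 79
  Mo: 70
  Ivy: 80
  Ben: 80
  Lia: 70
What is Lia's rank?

7.5

Sorted (descending): 83, 82, 80, 80, 79, 71, 70, 70
The 2 values of 80 occupy positions 3–4 → average rank (3+4)/2 = 3.5.
The 2 values of 70 occupy positions 7–8 → average rank (7+8)/2 = 7.5.
Lia has value 70 → rank 7.5.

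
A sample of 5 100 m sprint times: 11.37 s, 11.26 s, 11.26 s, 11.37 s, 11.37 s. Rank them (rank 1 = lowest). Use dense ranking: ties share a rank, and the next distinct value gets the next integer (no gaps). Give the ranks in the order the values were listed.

2, 1, 1, 2, 2

Sorted (ascending): 11.26, 11.26, 11.37, 11.37, 11.37
The 2 values of 11.26 share dense rank 1.
The 3 values of 11.37 share dense rank 2.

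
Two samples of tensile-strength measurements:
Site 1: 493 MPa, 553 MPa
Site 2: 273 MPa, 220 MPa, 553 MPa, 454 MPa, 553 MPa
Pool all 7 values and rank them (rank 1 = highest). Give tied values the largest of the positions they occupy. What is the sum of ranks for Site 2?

24

Sorted (descending): 553, 553, 553, 493, 454, 273, 220
The 3 values of 553 occupy positions 1–3 → each gets rank 3.
Site 2 values → pooled ranks: 273→6, 220→7, 553→3, 454→5, 553→3
Rank sum = 6 + 7 + 3 + 5 + 3 = 24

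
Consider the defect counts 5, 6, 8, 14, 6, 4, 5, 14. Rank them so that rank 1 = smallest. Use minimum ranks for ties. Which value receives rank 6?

Sorted (ascending): 4, 5, 5, 6, 6, 8, 14, 14
The 2 values of 5 occupy positions 2–3 → each gets rank 2.
The 2 values of 6 occupy positions 4–5 → each gets rank 4.
The 2 values of 14 occupy positions 7–8 → each gets rank 7.
Rank 6 → value 8.

8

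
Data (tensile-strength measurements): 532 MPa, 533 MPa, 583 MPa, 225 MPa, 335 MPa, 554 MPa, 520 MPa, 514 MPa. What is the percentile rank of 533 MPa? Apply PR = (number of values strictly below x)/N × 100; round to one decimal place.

62.5

N = 8.
Strictly below 533: 5. Equal to 533: 1.
PR = 5/8 × 100 = 62.5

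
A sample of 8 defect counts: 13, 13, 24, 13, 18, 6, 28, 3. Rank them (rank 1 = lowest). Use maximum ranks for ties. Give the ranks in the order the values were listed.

5, 5, 7, 5, 6, 2, 8, 1

Sorted (ascending): 3, 6, 13, 13, 13, 18, 24, 28
The 3 values of 13 occupy positions 3–5 → each gets rank 5.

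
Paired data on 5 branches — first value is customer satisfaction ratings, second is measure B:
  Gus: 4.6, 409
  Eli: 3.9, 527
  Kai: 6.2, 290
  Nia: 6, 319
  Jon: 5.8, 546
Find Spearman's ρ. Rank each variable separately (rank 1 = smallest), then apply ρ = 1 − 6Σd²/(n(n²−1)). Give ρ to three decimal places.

Ranks of variable 1: 2, 1, 5, 4, 3
Ranks of variable 2: 3, 4, 1, 2, 5
d = r₁ − r₂: -1, -3, 4, 2, -2
d²: 1, 9, 16, 4, 4; Σd² = 34
ρ = 1 − 6·34/(5·24) = 1 − 204/120 = -0.700

-0.700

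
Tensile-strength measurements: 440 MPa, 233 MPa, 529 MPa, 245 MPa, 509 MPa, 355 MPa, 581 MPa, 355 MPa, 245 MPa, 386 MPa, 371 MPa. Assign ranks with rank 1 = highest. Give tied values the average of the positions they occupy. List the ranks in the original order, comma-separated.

4, 11, 2, 9.5, 3, 7.5, 1, 7.5, 9.5, 5, 6

Sorted (descending): 581, 529, 509, 440, 386, 371, 355, 355, 245, 245, 233
The 2 values of 355 occupy positions 7–8 → average rank (7+8)/2 = 7.5.
The 2 values of 245 occupy positions 9–10 → average rank (9+10)/2 = 9.5.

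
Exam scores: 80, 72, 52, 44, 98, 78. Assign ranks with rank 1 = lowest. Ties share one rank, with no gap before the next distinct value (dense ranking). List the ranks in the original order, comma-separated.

Sorted (ascending): 44, 52, 72, 78, 80, 98
No ties — each value takes its position as its rank.

5, 3, 2, 1, 6, 4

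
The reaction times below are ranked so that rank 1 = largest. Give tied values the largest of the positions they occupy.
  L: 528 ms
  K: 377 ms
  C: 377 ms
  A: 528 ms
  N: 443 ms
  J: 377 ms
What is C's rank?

Sorted (descending): 528, 528, 443, 377, 377, 377
The 2 values of 528 occupy positions 1–2 → each gets rank 2.
The 3 values of 377 occupy positions 4–6 → each gets rank 6.
C has value 377 ms → rank 6.

6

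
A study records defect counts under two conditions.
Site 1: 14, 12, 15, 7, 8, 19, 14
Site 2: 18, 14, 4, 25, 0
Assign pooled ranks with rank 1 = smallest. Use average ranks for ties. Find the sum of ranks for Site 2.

Sorted (ascending): 0, 4, 7, 8, 12, 14, 14, 14, 15, 18, 19, 25
The 3 values of 14 occupy positions 6–8 → average rank 7.
Site 2 values → pooled ranks: 18→10, 14→7, 4→2, 25→12, 0→1
Rank sum = 10 + 7 + 2 + 12 + 1 = 32

32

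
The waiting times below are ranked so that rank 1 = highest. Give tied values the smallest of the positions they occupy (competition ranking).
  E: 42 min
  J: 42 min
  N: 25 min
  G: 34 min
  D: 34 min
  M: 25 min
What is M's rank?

5

Sorted (descending): 42, 42, 34, 34, 25, 25
The 2 values of 42 occupy positions 1–2 → each gets rank 1.
The 2 values of 34 occupy positions 3–4 → each gets rank 3.
The 2 values of 25 occupy positions 5–6 → each gets rank 5.
M has value 25 min → rank 5.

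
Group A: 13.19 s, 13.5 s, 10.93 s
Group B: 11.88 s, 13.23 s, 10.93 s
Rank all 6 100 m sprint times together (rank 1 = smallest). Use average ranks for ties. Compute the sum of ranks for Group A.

Sorted (ascending): 10.93, 10.93, 11.88, 13.19, 13.23, 13.5
The 2 values of 10.93 occupy positions 1–2 → average rank (1+2)/2 = 1.5.
Group A values → pooled ranks: 13.19→4, 13.5→6, 10.93→1.5
Rank sum = 4 + 6 + 1.5 = 11.5

11.5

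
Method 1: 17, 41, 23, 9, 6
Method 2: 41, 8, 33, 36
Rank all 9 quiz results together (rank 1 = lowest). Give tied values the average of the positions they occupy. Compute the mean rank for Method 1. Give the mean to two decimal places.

4.30

Sorted (ascending): 6, 8, 9, 17, 23, 33, 36, 41, 41
The 2 values of 41 occupy positions 8–9 → average rank (8+9)/2 = 8.5.
Method 1 values → pooled ranks: 17→4, 41→8.5, 23→5, 9→3, 6→1
Mean rank = (4 + 8.5 + 5 + 3 + 1) / 5 = 4.30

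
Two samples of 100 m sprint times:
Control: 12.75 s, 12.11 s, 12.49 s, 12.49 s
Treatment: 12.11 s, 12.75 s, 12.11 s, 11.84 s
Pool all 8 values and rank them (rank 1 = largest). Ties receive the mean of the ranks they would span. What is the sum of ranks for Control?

Sorted (descending): 12.75, 12.75, 12.49, 12.49, 12.11, 12.11, 12.11, 11.84
The 2 values of 12.75 occupy positions 1–2 → average rank (1+2)/2 = 1.5.
The 2 values of 12.49 occupy positions 3–4 → average rank (3+4)/2 = 3.5.
The 3 values of 12.11 occupy positions 5–7 → average rank 6.
Control values → pooled ranks: 12.75→1.5, 12.11→6, 12.49→3.5, 12.49→3.5
Rank sum = 1.5 + 6 + 3.5 + 3.5 = 14.5

14.5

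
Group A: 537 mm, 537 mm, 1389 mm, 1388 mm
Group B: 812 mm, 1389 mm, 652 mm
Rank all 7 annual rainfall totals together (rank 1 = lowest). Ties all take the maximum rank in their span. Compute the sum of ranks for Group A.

16

Sorted (ascending): 537, 537, 652, 812, 1388, 1389, 1389
The 2 values of 537 occupy positions 1–2 → each gets rank 2.
The 2 values of 1389 occupy positions 6–7 → each gets rank 7.
Group A values → pooled ranks: 537→2, 537→2, 1389→7, 1388→5
Rank sum = 2 + 2 + 7 + 5 = 16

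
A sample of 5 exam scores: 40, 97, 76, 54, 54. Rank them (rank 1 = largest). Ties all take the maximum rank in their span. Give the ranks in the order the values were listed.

5, 1, 2, 4, 4

Sorted (descending): 97, 76, 54, 54, 40
The 2 values of 54 occupy positions 3–4 → each gets rank 4.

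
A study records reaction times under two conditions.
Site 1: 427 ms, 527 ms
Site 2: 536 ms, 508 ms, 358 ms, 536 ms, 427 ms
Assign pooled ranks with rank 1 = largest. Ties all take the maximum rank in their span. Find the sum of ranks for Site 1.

9

Sorted (descending): 536, 536, 527, 508, 427, 427, 358
The 2 values of 536 occupy positions 1–2 → each gets rank 2.
The 2 values of 427 occupy positions 5–6 → each gets rank 6.
Site 1 values → pooled ranks: 427→6, 527→3
Rank sum = 6 + 3 = 9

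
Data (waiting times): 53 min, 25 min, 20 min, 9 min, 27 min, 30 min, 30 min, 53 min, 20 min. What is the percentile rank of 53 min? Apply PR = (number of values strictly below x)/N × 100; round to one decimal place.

N = 9.
Strictly below 53: 7. Equal to 53: 2.
PR = 7/9 × 100 = 77.8

77.8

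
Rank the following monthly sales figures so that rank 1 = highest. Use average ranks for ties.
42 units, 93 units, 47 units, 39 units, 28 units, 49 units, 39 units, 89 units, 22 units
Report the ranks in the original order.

5, 1, 4, 6.5, 8, 3, 6.5, 2, 9

Sorted (descending): 93, 89, 49, 47, 42, 39, 39, 28, 22
The 2 values of 39 occupy positions 6–7 → average rank (6+7)/2 = 6.5.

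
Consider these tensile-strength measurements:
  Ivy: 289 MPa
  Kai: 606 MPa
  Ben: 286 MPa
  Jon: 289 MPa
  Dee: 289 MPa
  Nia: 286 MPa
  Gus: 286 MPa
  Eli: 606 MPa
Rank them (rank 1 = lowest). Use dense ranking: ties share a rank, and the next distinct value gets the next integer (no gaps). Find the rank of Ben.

1

Sorted (ascending): 286, 286, 286, 289, 289, 289, 606, 606
The 3 values of 286 share dense rank 1.
The 3 values of 289 share dense rank 2.
The 2 values of 606 share dense rank 3.
Ben has value 286 MPa → rank 1.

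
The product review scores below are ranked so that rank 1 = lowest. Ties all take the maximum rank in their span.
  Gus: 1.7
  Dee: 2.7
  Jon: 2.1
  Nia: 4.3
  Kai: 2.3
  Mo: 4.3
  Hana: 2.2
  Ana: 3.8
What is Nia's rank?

8

Sorted (ascending): 1.7, 2.1, 2.2, 2.3, 2.7, 3.8, 4.3, 4.3
The 2 values of 4.3 occupy positions 7–8 → each gets rank 8.
Nia has value 4.3 → rank 8.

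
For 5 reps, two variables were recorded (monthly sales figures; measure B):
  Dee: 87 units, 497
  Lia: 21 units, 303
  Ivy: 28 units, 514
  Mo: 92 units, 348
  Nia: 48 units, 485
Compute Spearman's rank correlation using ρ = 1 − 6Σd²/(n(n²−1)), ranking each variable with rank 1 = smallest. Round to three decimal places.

0.100

Ranks of variable 1: 4, 1, 2, 5, 3
Ranks of variable 2: 4, 1, 5, 2, 3
d = r₁ − r₂: 0, 0, -3, 3, 0
d²: 0, 0, 9, 9, 0; Σd² = 18
ρ = 1 − 6·18/(5·24) = 1 − 108/120 = 0.100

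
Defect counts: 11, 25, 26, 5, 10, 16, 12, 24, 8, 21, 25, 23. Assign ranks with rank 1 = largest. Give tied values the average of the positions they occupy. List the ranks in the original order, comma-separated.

9, 2.5, 1, 12, 10, 7, 8, 4, 11, 6, 2.5, 5

Sorted (descending): 26, 25, 25, 24, 23, 21, 16, 12, 11, 10, 8, 5
The 2 values of 25 occupy positions 2–3 → average rank (2+3)/2 = 2.5.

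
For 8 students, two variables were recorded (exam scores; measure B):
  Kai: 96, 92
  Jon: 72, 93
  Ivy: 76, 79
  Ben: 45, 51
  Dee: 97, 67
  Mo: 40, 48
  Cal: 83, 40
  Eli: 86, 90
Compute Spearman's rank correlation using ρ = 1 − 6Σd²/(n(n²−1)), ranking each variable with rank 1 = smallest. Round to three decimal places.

0.286

Ranks of variable 1: 7, 3, 4, 2, 8, 1, 5, 6
Ranks of variable 2: 7, 8, 5, 3, 4, 2, 1, 6
d = r₁ − r₂: 0, -5, -1, -1, 4, -1, 4, 0
d²: 0, 25, 1, 1, 16, 1, 16, 0; Σd² = 60
ρ = 1 − 6·60/(8·63) = 1 − 360/504 = 0.286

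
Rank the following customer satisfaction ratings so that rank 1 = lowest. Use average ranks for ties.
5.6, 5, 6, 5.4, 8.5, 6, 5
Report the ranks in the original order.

4, 1.5, 5.5, 3, 7, 5.5, 1.5

Sorted (ascending): 5, 5, 5.4, 5.6, 6, 6, 8.5
The 2 values of 5 occupy positions 1–2 → average rank (1+2)/2 = 1.5.
The 2 values of 6 occupy positions 5–6 → average rank (5+6)/2 = 5.5.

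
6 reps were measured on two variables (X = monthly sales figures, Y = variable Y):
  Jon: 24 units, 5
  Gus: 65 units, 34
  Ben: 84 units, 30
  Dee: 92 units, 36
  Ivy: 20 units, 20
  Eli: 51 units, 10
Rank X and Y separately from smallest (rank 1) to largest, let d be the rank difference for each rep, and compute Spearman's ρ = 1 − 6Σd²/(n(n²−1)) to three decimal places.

Ranks of variable 1: 2, 4, 5, 6, 1, 3
Ranks of variable 2: 1, 5, 4, 6, 3, 2
d = r₁ − r₂: 1, -1, 1, 0, -2, 1
d²: 1, 1, 1, 0, 4, 1; Σd² = 8
ρ = 1 − 6·8/(6·35) = 1 − 48/210 = 0.771

0.771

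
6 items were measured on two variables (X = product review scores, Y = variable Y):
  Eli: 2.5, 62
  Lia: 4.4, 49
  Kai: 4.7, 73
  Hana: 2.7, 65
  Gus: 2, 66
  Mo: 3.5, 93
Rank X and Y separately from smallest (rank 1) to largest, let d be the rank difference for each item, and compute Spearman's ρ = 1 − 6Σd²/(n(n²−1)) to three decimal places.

0.143

Ranks of variable 1: 2, 5, 6, 3, 1, 4
Ranks of variable 2: 2, 1, 5, 3, 4, 6
d = r₁ − r₂: 0, 4, 1, 0, -3, -2
d²: 0, 16, 1, 0, 9, 4; Σd² = 30
ρ = 1 − 6·30/(6·35) = 1 − 180/210 = 0.143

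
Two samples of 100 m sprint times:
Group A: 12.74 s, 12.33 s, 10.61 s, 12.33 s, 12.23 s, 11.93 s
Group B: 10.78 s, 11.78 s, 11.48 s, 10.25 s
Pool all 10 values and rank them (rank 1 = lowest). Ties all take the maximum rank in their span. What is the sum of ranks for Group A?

43

Sorted (ascending): 10.25, 10.61, 10.78, 11.48, 11.78, 11.93, 12.23, 12.33, 12.33, 12.74
The 2 values of 12.33 occupy positions 8–9 → each gets rank 9.
Group A values → pooled ranks: 12.74→10, 12.33→9, 10.61→2, 12.33→9, 12.23→7, 11.93→6
Rank sum = 10 + 9 + 2 + 9 + 7 + 6 = 43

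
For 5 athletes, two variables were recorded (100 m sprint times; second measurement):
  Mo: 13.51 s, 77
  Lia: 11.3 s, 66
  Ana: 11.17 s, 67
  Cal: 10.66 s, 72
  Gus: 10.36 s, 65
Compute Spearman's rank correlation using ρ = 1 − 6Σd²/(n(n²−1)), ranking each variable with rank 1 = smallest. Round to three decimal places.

0.600

Ranks of variable 1: 5, 4, 3, 2, 1
Ranks of variable 2: 5, 2, 3, 4, 1
d = r₁ − r₂: 0, 2, 0, -2, 0
d²: 0, 4, 0, 4, 0; Σd² = 8
ρ = 1 − 6·8/(5·24) = 1 − 48/120 = 0.600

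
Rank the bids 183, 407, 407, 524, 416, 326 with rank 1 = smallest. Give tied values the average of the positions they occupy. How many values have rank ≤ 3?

2

Sorted (ascending): 183, 326, 407, 407, 416, 524
The 2 values of 407 occupy positions 3–4 → average rank (3+4)/2 = 3.5.
Ranks ≤ 3: {1, 2} → 2 values.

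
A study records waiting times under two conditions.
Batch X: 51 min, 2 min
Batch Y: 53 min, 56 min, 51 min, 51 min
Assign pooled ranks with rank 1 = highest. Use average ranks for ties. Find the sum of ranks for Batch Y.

11

Sorted (descending): 56, 53, 51, 51, 51, 2
The 3 values of 51 occupy positions 3–5 → average rank 4.
Batch Y values → pooled ranks: 53→2, 56→1, 51→4, 51→4
Rank sum = 2 + 1 + 4 + 4 = 11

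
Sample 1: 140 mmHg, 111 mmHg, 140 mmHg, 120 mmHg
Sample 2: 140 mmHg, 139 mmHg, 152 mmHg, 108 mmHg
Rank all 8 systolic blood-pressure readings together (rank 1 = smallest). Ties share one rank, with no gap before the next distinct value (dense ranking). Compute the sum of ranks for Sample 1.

Sorted (ascending): 108, 111, 120, 139, 140, 140, 140, 152
The 3 values of 140 share dense rank 5.
Remaining distinct values take the next consecutive integers.
Sample 1 values → pooled ranks: 140→5, 111→2, 140→5, 120→3
Rank sum = 5 + 2 + 5 + 3 = 15

15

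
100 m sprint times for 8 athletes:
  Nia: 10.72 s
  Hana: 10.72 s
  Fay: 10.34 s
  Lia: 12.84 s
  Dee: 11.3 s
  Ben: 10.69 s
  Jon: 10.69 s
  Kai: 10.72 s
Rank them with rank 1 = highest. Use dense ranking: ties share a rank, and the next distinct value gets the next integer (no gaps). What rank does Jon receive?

Sorted (descending): 12.84, 11.3, 10.72, 10.72, 10.72, 10.69, 10.69, 10.34
The 3 values of 10.72 share dense rank 3.
The 2 values of 10.69 share dense rank 4.
Remaining distinct values take the next consecutive integers.
Jon has value 10.69 s → rank 4.

4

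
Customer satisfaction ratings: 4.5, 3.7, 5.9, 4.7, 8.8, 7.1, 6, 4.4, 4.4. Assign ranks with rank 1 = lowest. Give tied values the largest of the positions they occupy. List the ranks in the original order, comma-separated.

Sorted (ascending): 3.7, 4.4, 4.4, 4.5, 4.7, 5.9, 6, 7.1, 8.8
The 2 values of 4.4 occupy positions 2–3 → each gets rank 3.

4, 1, 6, 5, 9, 8, 7, 3, 3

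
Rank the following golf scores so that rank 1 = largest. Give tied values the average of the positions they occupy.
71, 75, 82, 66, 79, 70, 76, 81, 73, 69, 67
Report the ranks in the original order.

7, 5, 1, 11, 3, 8, 4, 2, 6, 9, 10

Sorted (descending): 82, 81, 79, 76, 75, 73, 71, 70, 69, 67, 66
No ties — each value takes its position as its rank.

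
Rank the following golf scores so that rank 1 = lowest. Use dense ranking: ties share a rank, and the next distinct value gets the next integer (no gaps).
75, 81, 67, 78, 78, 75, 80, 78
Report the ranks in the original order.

Sorted (ascending): 67, 75, 75, 78, 78, 78, 80, 81
The 2 values of 75 share dense rank 2.
The 3 values of 78 share dense rank 3.
Remaining distinct values take the next consecutive integers.

2, 5, 1, 3, 3, 2, 4, 3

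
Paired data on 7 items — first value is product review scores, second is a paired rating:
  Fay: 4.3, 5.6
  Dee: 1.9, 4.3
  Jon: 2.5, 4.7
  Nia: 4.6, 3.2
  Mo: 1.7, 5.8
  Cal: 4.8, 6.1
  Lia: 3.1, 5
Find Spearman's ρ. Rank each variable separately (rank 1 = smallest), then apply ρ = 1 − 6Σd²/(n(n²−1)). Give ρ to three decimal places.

Ranks of variable 1: 5, 2, 3, 6, 1, 7, 4
Ranks of variable 2: 5, 2, 3, 1, 6, 7, 4
d = r₁ − r₂: 0, 0, 0, 5, -5, 0, 0
d²: 0, 0, 0, 25, 25, 0, 0; Σd² = 50
ρ = 1 − 6·50/(7·48) = 1 − 300/336 = 0.107

0.107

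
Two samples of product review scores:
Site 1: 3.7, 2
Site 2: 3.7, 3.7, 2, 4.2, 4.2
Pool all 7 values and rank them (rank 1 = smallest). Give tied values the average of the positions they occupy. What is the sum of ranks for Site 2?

22.5

Sorted (ascending): 2, 2, 3.7, 3.7, 3.7, 4.2, 4.2
The 2 values of 2 occupy positions 1–2 → average rank (1+2)/2 = 1.5.
The 3 values of 3.7 occupy positions 3–5 → average rank 4.
The 2 values of 4.2 occupy positions 6–7 → average rank (6+7)/2 = 6.5.
Site 2 values → pooled ranks: 3.7→4, 3.7→4, 2→1.5, 4.2→6.5, 4.2→6.5
Rank sum = 4 + 4 + 1.5 + 6.5 + 6.5 = 22.5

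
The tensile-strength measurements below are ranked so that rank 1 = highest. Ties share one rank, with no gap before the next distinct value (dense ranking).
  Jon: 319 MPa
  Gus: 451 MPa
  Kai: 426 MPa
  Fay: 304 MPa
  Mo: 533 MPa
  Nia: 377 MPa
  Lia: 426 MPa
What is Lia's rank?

3

Sorted (descending): 533, 451, 426, 426, 377, 319, 304
The 2 values of 426 share dense rank 3.
Remaining distinct values take the next consecutive integers.
Lia has value 426 MPa → rank 3.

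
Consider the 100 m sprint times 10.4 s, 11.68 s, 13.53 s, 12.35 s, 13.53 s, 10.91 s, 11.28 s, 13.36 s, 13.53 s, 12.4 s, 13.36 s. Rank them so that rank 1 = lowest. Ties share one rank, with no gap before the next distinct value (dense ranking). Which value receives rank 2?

10.91

Sorted (ascending): 10.4, 10.91, 11.28, 11.68, 12.35, 12.4, 13.36, 13.36, 13.53, 13.53, 13.53
The 2 values of 13.36 share dense rank 7.
The 3 values of 13.53 share dense rank 8.
Remaining distinct values take the next consecutive integers.
Rank 2 → value 10.91.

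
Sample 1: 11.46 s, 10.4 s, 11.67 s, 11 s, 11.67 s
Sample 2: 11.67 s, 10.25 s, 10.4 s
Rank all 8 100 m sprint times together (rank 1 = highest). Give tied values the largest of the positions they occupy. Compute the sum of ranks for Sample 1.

22

Sorted (descending): 11.67, 11.67, 11.67, 11.46, 11, 10.4, 10.4, 10.25
The 3 values of 11.67 occupy positions 1–3 → each gets rank 3.
The 2 values of 10.4 occupy positions 6–7 → each gets rank 7.
Sample 1 values → pooled ranks: 11.46→4, 10.4→7, 11.67→3, 11→5, 11.67→3
Rank sum = 4 + 7 + 3 + 5 + 3 = 22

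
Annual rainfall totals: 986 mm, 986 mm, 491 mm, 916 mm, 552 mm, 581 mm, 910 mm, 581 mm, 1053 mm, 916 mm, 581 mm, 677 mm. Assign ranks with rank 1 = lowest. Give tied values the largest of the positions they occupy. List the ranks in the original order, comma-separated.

Sorted (ascending): 491, 552, 581, 581, 581, 677, 910, 916, 916, 986, 986, 1053
The 3 values of 581 occupy positions 3–5 → each gets rank 5.
The 2 values of 916 occupy positions 8–9 → each gets rank 9.
The 2 values of 986 occupy positions 10–11 → each gets rank 11.

11, 11, 1, 9, 2, 5, 7, 5, 12, 9, 5, 6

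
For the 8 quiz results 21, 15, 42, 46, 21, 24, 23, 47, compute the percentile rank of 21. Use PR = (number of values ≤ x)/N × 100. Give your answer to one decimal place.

37.5

N = 8.
Strictly below 21: 1. Equal to 21: 2.
PR = 3/8 × 100 = 37.5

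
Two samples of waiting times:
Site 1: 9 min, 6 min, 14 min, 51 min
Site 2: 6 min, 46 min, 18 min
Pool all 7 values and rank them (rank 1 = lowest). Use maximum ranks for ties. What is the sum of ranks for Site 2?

13

Sorted (ascending): 6, 6, 9, 14, 18, 46, 51
The 2 values of 6 occupy positions 1–2 → each gets rank 2.
Site 2 values → pooled ranks: 6→2, 46→6, 18→5
Rank sum = 2 + 6 + 5 = 13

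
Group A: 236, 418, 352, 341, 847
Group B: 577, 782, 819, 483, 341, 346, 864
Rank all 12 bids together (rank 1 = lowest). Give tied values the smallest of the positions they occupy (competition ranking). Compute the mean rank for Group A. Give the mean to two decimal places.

Sorted (ascending): 236, 341, 341, 346, 352, 418, 483, 577, 782, 819, 847, 864
The 2 values of 341 occupy positions 2–3 → each gets rank 2.
Group A values → pooled ranks: 236→1, 418→6, 352→5, 341→2, 847→11
Mean rank = (1 + 6 + 5 + 2 + 11) / 5 = 5.00

5.00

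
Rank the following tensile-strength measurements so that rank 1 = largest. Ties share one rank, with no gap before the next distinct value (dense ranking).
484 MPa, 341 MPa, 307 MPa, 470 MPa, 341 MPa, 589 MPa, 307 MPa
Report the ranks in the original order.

Sorted (descending): 589, 484, 470, 341, 341, 307, 307
The 2 values of 341 share dense rank 4.
The 2 values of 307 share dense rank 5.
Remaining distinct values take the next consecutive integers.

2, 4, 5, 3, 4, 1, 5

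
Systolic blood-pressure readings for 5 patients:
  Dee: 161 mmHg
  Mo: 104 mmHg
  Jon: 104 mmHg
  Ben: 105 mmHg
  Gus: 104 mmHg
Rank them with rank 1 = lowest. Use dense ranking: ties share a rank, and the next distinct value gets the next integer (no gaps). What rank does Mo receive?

Sorted (ascending): 104, 104, 104, 105, 161
The 3 values of 104 share dense rank 1.
Remaining distinct values take the next consecutive integers.
Mo has value 104 mmHg → rank 1.

1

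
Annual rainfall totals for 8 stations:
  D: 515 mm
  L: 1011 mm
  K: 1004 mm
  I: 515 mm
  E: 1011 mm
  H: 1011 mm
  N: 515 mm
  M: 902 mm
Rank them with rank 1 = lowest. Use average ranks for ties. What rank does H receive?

7

Sorted (ascending): 515, 515, 515, 902, 1004, 1011, 1011, 1011
The 3 values of 515 occupy positions 1–3 → average rank 2.
The 3 values of 1011 occupy positions 6–8 → average rank 7.
H has value 1011 mm → rank 7.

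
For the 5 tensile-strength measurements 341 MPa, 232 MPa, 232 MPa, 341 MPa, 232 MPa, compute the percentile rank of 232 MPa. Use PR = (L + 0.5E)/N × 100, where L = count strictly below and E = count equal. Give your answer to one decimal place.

30.0

N = 5.
Strictly below 232: 0. Equal to 232: 3.
PR = (0 + 0.5·3)/5 × 100 = 30.0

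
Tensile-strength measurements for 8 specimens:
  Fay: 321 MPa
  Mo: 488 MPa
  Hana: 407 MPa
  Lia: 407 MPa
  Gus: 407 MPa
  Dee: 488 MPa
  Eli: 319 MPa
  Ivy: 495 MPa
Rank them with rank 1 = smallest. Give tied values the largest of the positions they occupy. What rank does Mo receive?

Sorted (ascending): 319, 321, 407, 407, 407, 488, 488, 495
The 3 values of 407 occupy positions 3–5 → each gets rank 5.
The 2 values of 488 occupy positions 6–7 → each gets rank 7.
Mo has value 488 MPa → rank 7.

7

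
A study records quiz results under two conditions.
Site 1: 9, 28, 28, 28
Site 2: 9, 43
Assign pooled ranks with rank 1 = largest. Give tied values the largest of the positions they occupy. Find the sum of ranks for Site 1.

Sorted (descending): 43, 28, 28, 28, 9, 9
The 3 values of 28 occupy positions 2–4 → each gets rank 4.
The 2 values of 9 occupy positions 5–6 → each gets rank 6.
Site 1 values → pooled ranks: 9→6, 28→4, 28→4, 28→4
Rank sum = 6 + 4 + 4 + 4 = 18

18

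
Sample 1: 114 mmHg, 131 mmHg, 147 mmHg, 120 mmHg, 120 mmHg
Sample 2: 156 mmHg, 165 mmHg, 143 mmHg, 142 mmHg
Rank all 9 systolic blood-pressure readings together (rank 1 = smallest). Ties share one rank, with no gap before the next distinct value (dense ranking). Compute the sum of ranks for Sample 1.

Sorted (ascending): 114, 120, 120, 131, 142, 143, 147, 156, 165
The 2 values of 120 share dense rank 2.
Remaining distinct values take the next consecutive integers.
Sample 1 values → pooled ranks: 114→1, 131→3, 147→6, 120→2, 120→2
Rank sum = 1 + 3 + 6 + 2 + 2 = 14

14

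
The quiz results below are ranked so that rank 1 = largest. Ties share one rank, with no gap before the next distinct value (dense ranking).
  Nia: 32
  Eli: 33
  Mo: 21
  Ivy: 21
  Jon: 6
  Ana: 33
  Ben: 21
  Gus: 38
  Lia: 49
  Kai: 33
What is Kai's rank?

3

Sorted (descending): 49, 38, 33, 33, 33, 32, 21, 21, 21, 6
The 3 values of 33 share dense rank 3.
The 3 values of 21 share dense rank 5.
Remaining distinct values take the next consecutive integers.
Kai has value 33 → rank 3.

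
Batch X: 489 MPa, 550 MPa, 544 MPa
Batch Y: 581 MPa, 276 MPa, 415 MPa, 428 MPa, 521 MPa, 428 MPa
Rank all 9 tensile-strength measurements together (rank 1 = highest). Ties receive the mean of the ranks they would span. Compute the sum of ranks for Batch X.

Sorted (descending): 581, 550, 544, 521, 489, 428, 428, 415, 276
The 2 values of 428 occupy positions 6–7 → average rank (6+7)/2 = 6.5.
Batch X values → pooled ranks: 489→5, 550→2, 544→3
Rank sum = 5 + 2 + 3 = 10

10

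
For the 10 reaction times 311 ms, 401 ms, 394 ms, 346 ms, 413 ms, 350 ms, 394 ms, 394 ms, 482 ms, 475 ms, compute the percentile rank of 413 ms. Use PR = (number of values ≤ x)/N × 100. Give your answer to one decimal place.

80.0

N = 10.
Strictly below 413: 7. Equal to 413: 1.
PR = 8/10 × 100 = 80.0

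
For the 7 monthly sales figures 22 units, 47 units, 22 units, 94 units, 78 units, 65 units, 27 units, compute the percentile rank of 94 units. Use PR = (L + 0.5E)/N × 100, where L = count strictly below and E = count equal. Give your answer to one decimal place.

N = 7.
Strictly below 94: 6. Equal to 94: 1.
PR = (6 + 0.5·1)/7 × 100 = 92.9

92.9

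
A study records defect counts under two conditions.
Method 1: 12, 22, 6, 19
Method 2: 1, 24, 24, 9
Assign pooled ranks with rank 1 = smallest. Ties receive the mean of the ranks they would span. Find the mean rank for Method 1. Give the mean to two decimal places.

4.25

Sorted (ascending): 1, 6, 9, 12, 19, 22, 24, 24
The 2 values of 24 occupy positions 7–8 → average rank (7+8)/2 = 7.5.
Method 1 values → pooled ranks: 12→4, 22→6, 6→2, 19→5
Mean rank = (4 + 6 + 2 + 5) / 4 = 4.25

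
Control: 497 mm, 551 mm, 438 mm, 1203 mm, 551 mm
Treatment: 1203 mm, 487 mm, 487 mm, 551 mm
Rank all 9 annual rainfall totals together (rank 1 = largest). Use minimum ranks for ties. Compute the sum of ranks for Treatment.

Sorted (descending): 1203, 1203, 551, 551, 551, 497, 487, 487, 438
The 2 values of 1203 occupy positions 1–2 → each gets rank 1.
The 3 values of 551 occupy positions 3–5 → each gets rank 3.
The 2 values of 487 occupy positions 7–8 → each gets rank 7.
Treatment values → pooled ranks: 1203→1, 487→7, 487→7, 551→3
Rank sum = 1 + 7 + 7 + 3 = 18

18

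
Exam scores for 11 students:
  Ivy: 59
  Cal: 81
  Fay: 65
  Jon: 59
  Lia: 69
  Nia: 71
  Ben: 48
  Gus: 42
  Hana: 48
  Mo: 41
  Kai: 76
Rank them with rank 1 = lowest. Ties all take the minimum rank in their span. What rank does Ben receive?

3

Sorted (ascending): 41, 42, 48, 48, 59, 59, 65, 69, 71, 76, 81
The 2 values of 48 occupy positions 3–4 → each gets rank 3.
The 2 values of 59 occupy positions 5–6 → each gets rank 5.
Ben has value 48 → rank 3.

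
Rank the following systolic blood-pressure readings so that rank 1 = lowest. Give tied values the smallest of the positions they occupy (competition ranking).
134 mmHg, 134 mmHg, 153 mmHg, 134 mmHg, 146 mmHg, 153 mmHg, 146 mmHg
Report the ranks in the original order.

Sorted (ascending): 134, 134, 134, 146, 146, 153, 153
The 3 values of 134 occupy positions 1–3 → each gets rank 1.
The 2 values of 146 occupy positions 4–5 → each gets rank 4.
The 2 values of 153 occupy positions 6–7 → each gets rank 6.

1, 1, 6, 1, 4, 6, 4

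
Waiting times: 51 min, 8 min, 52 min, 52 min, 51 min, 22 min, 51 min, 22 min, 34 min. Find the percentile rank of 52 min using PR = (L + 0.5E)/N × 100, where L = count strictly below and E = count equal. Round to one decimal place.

N = 9.
Strictly below 52: 7. Equal to 52: 2.
PR = (7 + 0.5·2)/9 × 100 = 88.9

88.9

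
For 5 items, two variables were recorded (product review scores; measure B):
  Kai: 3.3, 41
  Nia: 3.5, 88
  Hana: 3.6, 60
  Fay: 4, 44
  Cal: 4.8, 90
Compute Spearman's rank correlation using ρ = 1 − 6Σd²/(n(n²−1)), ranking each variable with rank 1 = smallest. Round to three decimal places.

Ranks of variable 1: 1, 2, 3, 4, 5
Ranks of variable 2: 1, 4, 3, 2, 5
d = r₁ − r₂: 0, -2, 0, 2, 0
d²: 0, 4, 0, 4, 0; Σd² = 8
ρ = 1 − 6·8/(5·24) = 1 − 48/120 = 0.600

0.600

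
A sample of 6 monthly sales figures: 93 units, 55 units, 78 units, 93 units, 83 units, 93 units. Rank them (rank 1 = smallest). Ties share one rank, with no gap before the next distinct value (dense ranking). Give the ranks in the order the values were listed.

4, 1, 2, 4, 3, 4

Sorted (ascending): 55, 78, 83, 93, 93, 93
The 3 values of 93 share dense rank 4.
Remaining distinct values take the next consecutive integers.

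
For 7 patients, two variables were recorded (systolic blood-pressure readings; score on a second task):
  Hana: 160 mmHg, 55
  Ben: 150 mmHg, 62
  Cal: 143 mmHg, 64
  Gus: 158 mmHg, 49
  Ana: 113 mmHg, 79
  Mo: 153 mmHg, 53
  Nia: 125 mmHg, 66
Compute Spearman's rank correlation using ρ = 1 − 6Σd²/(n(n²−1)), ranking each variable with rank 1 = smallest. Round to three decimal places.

-0.893

Ranks of variable 1: 7, 4, 3, 6, 1, 5, 2
Ranks of variable 2: 3, 4, 5, 1, 7, 2, 6
d = r₁ − r₂: 4, 0, -2, 5, -6, 3, -4
d²: 16, 0, 4, 25, 36, 9, 16; Σd² = 106
ρ = 1 − 6·106/(7·48) = 1 − 636/336 = -0.893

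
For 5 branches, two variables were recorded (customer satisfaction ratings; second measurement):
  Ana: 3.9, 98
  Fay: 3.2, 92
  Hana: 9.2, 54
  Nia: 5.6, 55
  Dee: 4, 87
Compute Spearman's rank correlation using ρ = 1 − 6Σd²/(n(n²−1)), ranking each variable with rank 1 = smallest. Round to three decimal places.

-0.900

Ranks of variable 1: 2, 1, 5, 4, 3
Ranks of variable 2: 5, 4, 1, 2, 3
d = r₁ − r₂: -3, -3, 4, 2, 0
d²: 9, 9, 16, 4, 0; Σd² = 38
ρ = 1 − 6·38/(5·24) = 1 − 228/120 = -0.900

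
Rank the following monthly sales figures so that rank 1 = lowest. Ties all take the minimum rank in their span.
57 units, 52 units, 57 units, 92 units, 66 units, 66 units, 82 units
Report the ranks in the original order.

Sorted (ascending): 52, 57, 57, 66, 66, 82, 92
The 2 values of 57 occupy positions 2–3 → each gets rank 2.
The 2 values of 66 occupy positions 4–5 → each gets rank 4.

2, 1, 2, 7, 4, 4, 6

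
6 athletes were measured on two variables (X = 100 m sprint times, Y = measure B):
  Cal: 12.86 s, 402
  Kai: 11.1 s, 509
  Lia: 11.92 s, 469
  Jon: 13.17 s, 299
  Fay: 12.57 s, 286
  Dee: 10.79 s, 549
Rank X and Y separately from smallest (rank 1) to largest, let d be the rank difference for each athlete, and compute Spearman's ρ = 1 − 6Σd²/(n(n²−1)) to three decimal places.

Ranks of variable 1: 5, 2, 3, 6, 4, 1
Ranks of variable 2: 3, 5, 4, 2, 1, 6
d = r₁ − r₂: 2, -3, -1, 4, 3, -5
d²: 4, 9, 1, 16, 9, 25; Σd² = 64
ρ = 1 − 6·64/(6·35) = 1 − 384/210 = -0.829

-0.829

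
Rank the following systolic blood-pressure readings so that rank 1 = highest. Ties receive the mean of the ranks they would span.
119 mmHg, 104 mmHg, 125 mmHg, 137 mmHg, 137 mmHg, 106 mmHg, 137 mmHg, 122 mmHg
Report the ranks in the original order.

Sorted (descending): 137, 137, 137, 125, 122, 119, 106, 104
The 3 values of 137 occupy positions 1–3 → average rank 2.

6, 8, 4, 2, 2, 7, 2, 5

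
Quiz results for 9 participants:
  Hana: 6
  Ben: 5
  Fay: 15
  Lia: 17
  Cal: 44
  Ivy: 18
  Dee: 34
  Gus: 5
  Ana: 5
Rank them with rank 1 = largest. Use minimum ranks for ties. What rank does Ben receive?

Sorted (descending): 44, 34, 18, 17, 15, 6, 5, 5, 5
The 3 values of 5 occupy positions 7–9 → each gets rank 7.
Ben has value 5 → rank 7.

7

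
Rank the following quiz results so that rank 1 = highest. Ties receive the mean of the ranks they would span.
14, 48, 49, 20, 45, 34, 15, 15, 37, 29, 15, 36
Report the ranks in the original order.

Sorted (descending): 49, 48, 45, 37, 36, 34, 29, 20, 15, 15, 15, 14
The 3 values of 15 occupy positions 9–11 → average rank 10.

12, 2, 1, 8, 3, 6, 10, 10, 4, 7, 10, 5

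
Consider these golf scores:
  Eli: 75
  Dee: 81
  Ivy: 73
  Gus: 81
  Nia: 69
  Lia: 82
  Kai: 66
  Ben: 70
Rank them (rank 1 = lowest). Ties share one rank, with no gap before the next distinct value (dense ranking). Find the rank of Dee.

6

Sorted (ascending): 66, 69, 70, 73, 75, 81, 81, 82
The 2 values of 81 share dense rank 6.
Remaining distinct values take the next consecutive integers.
Dee has value 81 → rank 6.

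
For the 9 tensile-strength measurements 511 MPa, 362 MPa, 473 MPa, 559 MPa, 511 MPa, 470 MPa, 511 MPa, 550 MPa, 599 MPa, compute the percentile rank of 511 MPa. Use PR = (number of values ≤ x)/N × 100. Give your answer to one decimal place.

N = 9.
Strictly below 511: 3. Equal to 511: 3.
PR = 6/9 × 100 = 66.7

66.7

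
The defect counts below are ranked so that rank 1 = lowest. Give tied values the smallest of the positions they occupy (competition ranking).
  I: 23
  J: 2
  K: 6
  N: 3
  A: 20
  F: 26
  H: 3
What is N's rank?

2

Sorted (ascending): 2, 3, 3, 6, 20, 23, 26
The 2 values of 3 occupy positions 2–3 → each gets rank 2.
N has value 3 → rank 2.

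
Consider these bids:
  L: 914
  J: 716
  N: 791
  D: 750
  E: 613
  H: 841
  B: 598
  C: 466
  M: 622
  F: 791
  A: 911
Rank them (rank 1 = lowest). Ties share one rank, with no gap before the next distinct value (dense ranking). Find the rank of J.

Sorted (ascending): 466, 598, 613, 622, 716, 750, 791, 791, 841, 911, 914
The 2 values of 791 share dense rank 7.
Remaining distinct values take the next consecutive integers.
J has value 716 → rank 5.

5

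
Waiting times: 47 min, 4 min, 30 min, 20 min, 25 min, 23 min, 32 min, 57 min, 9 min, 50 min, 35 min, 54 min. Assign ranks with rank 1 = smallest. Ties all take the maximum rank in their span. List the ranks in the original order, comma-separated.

Sorted (ascending): 4, 9, 20, 23, 25, 30, 32, 35, 47, 50, 54, 57
No ties — each value takes its position as its rank.

9, 1, 6, 3, 5, 4, 7, 12, 2, 10, 8, 11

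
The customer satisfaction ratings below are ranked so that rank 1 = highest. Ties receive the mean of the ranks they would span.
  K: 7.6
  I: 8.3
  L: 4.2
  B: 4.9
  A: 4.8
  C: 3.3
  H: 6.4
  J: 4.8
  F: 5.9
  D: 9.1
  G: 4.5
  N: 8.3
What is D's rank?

1

Sorted (descending): 9.1, 8.3, 8.3, 7.6, 6.4, 5.9, 4.9, 4.8, 4.8, 4.5, 4.2, 3.3
The 2 values of 8.3 occupy positions 2–3 → average rank (2+3)/2 = 2.5.
The 2 values of 4.8 occupy positions 8–9 → average rank (8+9)/2 = 8.5.
D has value 9.1 → rank 1.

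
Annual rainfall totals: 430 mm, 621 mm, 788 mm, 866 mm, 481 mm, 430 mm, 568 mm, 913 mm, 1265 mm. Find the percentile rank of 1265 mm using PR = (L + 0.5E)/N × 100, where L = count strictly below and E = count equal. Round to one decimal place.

N = 9.
Strictly below 1265: 8. Equal to 1265: 1.
PR = (8 + 0.5·1)/9 × 100 = 94.4

94.4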